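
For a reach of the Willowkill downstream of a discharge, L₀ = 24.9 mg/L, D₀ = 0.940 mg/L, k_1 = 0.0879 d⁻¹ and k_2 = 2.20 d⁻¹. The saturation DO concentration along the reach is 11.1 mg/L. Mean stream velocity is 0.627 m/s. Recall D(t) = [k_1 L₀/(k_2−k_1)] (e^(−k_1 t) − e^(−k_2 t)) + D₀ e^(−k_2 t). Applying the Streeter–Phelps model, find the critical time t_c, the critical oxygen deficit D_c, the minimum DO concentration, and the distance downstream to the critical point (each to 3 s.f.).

t_c ≈ 0.400 d; D_c ≈ 0.961 mg/L; min DO ≈ 10.1 mg/L; x_c ≈ 21.6 km

At the critical point dD/dt = 0, so k_1 L₀ e^(−k_1 t) = k_2 D. Substituting D(t) from the Streeter–Phelps equation and solving for t gives
t_c = ln[(k_2/k_1)(1 − D₀(k_2−k_1)/(k_1 L₀))] / (k_2−k_1).
Here k_2−k_1 = 2.112 d⁻¹ and 1 − D₀(k_2−k_1)/(k_1 L₀) = 1 − 0.940×2.112/(0.0879×24.9) = 0.09290, so
t_c = ln(25.03 × 0.09290) / 2.112 = 0.8438 / 2.112 = 0.3995 d.
L(t_c) = L₀ e^(−k_1 t_c) = 24.9 × 0.9655 = 24.04 mg/L, and at the critical point k_2 D_c = k_1 L, so D_c = (0.0879/2.20) × 24.04 = 0.9605 mg/L.
Minimum DO = C_s − D_c = 11.1 − 0.9605 = 10.14 mg/L.
x_c = v t_c = 0.627 m/s × 0.3995 d × 86400 s/d = 21640 m ≈ 21.6 km.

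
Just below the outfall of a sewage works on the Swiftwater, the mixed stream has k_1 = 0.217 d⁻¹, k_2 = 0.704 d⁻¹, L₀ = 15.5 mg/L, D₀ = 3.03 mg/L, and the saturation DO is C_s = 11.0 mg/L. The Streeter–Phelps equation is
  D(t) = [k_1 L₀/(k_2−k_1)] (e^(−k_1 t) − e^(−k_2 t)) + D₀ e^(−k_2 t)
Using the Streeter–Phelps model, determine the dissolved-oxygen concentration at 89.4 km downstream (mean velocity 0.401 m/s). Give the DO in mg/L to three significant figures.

DO ≈ 7.68 mg/L

Travel time t = x/v = 89.4 km / (0.401 m/s) = 89400 m / 0.401 m/s = 222900 s = 2.580 d.
k_1 L₀/(k_2−k_1) = 0.217×15.5/(0.704−0.217) = 3.364/0.4870 = 6.907 mg/L.
e^(−k_1 t) = e^(−0.217×2.580) = 0.5712; e^(−k_2 t) = e^(−0.704×2.580) = 0.1626.
D = 6.907 × (0.5712 − 0.1626) + 3.03 × 0.1626 = 2.822 + 0.4926 = 3.315 mg/L.
DO = C_s − D = 11.0 − 3.315 = 7.685 mg/L.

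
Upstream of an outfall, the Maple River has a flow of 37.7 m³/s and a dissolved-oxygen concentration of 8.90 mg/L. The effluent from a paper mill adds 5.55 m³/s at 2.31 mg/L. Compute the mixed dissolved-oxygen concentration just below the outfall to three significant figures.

8.05 mg/L

Flow-weighted mixing: C = (Q_r C_r + Q_w C_w)/(Q_r + Q_w)
= (37.7×8.90 + 5.55×2.31)/(37.7 + 5.55) = 348.4/43.25 = 8.054 mg/L.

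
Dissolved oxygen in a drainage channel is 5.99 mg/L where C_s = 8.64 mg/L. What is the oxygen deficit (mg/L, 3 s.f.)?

D = C_s − C = 8.64 − 5.99 = 2.65 mg/L.

D ≈ 2.65 mg/L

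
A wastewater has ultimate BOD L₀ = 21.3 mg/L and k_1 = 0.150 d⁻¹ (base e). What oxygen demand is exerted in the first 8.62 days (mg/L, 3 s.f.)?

y_t = L₀(1 − e^(−k_1 t)) = 21.3 × (1 − e^(−0.150×8.62))
= 21.3 × (1 − 0.2744) = 21.3 × 0.7256 = 15.45 mg/L.

y ≈ 15.5 mg/L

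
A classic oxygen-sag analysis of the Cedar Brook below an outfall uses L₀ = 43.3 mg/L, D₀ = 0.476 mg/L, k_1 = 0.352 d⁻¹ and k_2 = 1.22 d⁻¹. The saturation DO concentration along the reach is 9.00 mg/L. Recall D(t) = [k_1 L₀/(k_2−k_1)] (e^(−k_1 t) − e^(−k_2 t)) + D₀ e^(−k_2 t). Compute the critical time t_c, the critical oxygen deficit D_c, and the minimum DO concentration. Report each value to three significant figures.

At the critical point dD/dt = 0, so k_1 L₀ e^(−k_1 t) = k_2 D. Substituting D(t) from the Streeter–Phelps equation and solving for t gives
t_c = ln[(k_2/k_1)(1 − D₀(k_2−k_1)/(k_1 L₀))] / (k_2−k_1).
Here k_2−k_1 = 0.8680 d⁻¹ and 1 − D₀(k_2−k_1)/(k_1 L₀) = 1 − 0.476×0.8680/(0.352×43.3) = 0.9729, so
t_c = ln(3.466 × 0.9729) / 0.8680 = 1.215 / 0.8680 = 1.400 d.
D_c = (k_1/k_2) L₀ e^(−k_1 t_c) = (0.352/1.22) × 43.3 × e^(−0.352×1.400) = 0.2885 × 43.3 × 0.6108 = 7.631 mg/L.
Minimum DO = C_s − D_c = 9.00 − 7.631 = 1.369 mg/L.

t_c ≈ 1.40 d; D_c ≈ 7.63 mg/L; min DO ≈ 1.37 mg/L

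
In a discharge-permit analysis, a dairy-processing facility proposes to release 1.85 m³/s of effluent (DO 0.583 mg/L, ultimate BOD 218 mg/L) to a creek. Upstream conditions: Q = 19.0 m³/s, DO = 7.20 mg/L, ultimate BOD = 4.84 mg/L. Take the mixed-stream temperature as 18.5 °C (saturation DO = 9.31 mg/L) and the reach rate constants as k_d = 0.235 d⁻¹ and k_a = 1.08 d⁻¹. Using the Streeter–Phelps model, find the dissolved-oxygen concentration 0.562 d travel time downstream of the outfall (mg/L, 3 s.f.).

DO ≈ 5.65 mg/L

Mixed DO = (19.0×7.20 + 1.85×0.583)/(19.0+1.85) = 137.9/20.85 = 6.613 mg/L.
Mixed L₀ = (19.0×4.84 + 1.85×218)/(20.85) = 495.3/20.85 = 23.75 mg/L.
Initial deficit D₀ = C_s − DO₀ = 9.31 − 6.613 = 2.697 mg/L.
D(0.562) = [0.235×23.75/(1.08−0.235)](e^(−0.235×0.562) − e^(−1.08×0.562)) + 2.697 e^(−1.08×0.562)
= 6.606 × (0.8763 − 0.5450) + 2.697 × 0.5450 = 3.658 mg/L.
DO = 9.31 − 3.658 = 5.652 mg/L.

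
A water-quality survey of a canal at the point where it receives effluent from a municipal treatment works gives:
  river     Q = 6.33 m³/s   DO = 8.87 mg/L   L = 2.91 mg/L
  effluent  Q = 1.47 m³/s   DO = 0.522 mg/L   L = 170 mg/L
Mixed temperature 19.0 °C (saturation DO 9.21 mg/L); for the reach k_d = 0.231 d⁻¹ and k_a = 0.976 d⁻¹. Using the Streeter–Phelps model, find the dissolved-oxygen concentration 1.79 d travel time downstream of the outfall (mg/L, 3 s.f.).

Mixed DO = (6.33×8.87 + 1.47×0.522)/(6.33+1.47) = 56.91/7.800 = 7.297 mg/L.
Mixed L₀ = (6.33×2.91 + 1.47×170)/(7.800) = 268.3/7.800 = 34.40 mg/L.
Initial deficit D₀ = C_s − DO₀ = 9.21 − 7.297 = 1.913 mg/L.
D(1.79) = [0.231×34.40/(0.976−0.231)](e^(−0.231×1.79) − e^(−0.976×1.79)) + 1.913 e^(−0.976×1.79)
= 10.67 × (0.6613 − 0.1743) + 1.913 × 0.1743 = 5.528 mg/L.
DO = 9.21 − 5.528 = 3.682 mg/L.

DO ≈ 3.68 mg/L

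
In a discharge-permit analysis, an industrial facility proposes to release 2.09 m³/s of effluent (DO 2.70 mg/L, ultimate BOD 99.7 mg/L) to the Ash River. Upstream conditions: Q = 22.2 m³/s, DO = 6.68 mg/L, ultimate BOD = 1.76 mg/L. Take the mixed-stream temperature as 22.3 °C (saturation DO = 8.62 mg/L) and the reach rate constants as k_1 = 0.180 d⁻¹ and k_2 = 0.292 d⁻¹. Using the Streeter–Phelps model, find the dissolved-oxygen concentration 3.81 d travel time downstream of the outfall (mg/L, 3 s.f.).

DO ≈ 5.01 mg/L

Mixed DO = (22.2×6.68 + 2.09×2.70)/(22.2+2.09) = 153.9/24.29 = 6.338 mg/L.
Mixed L₀ = (22.2×1.76 + 2.09×99.7)/(24.29) = 247.4/24.29 = 10.19 mg/L.
Initial deficit D₀ = C_s − DO₀ = 8.62 − 6.338 = 2.282 mg/L.
D(3.81) = [0.180×10.19/(0.292−0.180)](e^(−0.180×3.81) − e^(−0.292×3.81)) + 2.282 e^(−0.292×3.81)
= 16.37 × (0.5037 − 0.3287) + 2.282 × 0.3287 = 3.615 mg/L.
DO = 8.62 − 3.615 = 5.005 mg/L.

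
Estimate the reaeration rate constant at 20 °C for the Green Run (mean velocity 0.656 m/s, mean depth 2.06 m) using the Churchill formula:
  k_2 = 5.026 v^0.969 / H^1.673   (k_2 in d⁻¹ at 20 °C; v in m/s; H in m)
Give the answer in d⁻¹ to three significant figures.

k_2 = 5.026 × 0.656^0.969 / 2.06^1.673 = 5.026 × 0.6646 / 3.350 = 0.9970 d⁻¹.

k_2 ≈ 0.997 d⁻¹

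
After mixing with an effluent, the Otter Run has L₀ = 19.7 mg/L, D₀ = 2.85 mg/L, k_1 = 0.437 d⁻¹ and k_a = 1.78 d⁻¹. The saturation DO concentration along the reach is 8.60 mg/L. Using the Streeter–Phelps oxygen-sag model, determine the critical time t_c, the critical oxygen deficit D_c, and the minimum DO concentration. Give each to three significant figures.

At the critical point dD/dt = 0, so k_1 L₀ e^(−k_1 t) = k_a D. Substituting D(t) from the Streeter–Phelps equation and solving for t gives
t_c = ln[(k_a/k_1)(1 − D₀(k_a−k_1)/(k_1 L₀))] / (k_a−k_1).
Here k_a−k_1 = 1.343 d⁻¹ and 1 − D₀(k_a−k_1)/(k_1 L₀) = 1 − 2.85×1.343/(0.437×19.7) = 0.5554, so
t_c = ln(4.073 × 0.5554) / 1.343 = 0.8164 / 1.343 = 0.6079 d.
D_c = (k_1/k_a) L₀ e^(−k_1 t_c) = (0.437/1.78) × 19.7 × e^(−0.437×0.6079) = 0.2455 × 19.7 × 0.7667 = 3.708 mg/L.
Minimum DO = C_s − D_c = 8.60 − 3.708 = 4.892 mg/L.

t_c ≈ 0.608 d; D_c ≈ 3.71 mg/L; min DO ≈ 4.89 mg/L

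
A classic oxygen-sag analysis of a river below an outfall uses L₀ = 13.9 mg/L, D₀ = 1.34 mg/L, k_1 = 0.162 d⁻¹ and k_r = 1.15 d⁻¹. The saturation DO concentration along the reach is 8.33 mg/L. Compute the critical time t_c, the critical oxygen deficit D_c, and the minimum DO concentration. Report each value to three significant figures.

t_c ≈ 1.09 d; D_c ≈ 1.64 mg/L; min DO ≈ 6.69 mg/L

With k_r/k_1 = 7.099 and 1 − D₀(k_r−k_1)/(k_1 L₀) = 0.4121,
t_c = ln(7.099 × 0.4121) / (1.15 − 0.162) = ln(2.925) / 0.9880 = 1.073/0.9880 = 1.086 d.
L(t_c) = L₀ e^(−k_1 t_c) = 13.9 × 0.8386 = 11.66 mg/L, and at the critical point k_r D_c = k_1 L, so D_c = (0.162/1.15) × 11.66 = 1.642 mg/L.
Minimum DO = C_s − D_c = 8.33 − 1.642 = 6.688 mg/L.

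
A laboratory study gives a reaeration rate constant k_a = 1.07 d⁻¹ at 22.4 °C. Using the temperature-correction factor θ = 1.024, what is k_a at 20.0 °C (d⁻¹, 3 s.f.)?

k_a ≈ 1.01 d⁻¹

k_a(T₂) = k_a(T₁) · θ^(T₂−T₁) = 1.07 × 1.024^(20.0−22.4)
= 1.07 × 1.024^-2.40 = 1.07 × 0.9447 = 1.011 d⁻¹.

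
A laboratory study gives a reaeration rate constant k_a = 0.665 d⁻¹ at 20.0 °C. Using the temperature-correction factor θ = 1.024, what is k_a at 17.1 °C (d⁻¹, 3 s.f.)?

k_a(T₂) = k_a(T₁) · θ^(T₂−T₁) = 0.665 × 1.024^(17.1−20.0)
= 0.665 × 1.024^-2.90 = 0.665 × 0.9335 = 0.6208 d⁻¹.

k_a ≈ 0.621 d⁻¹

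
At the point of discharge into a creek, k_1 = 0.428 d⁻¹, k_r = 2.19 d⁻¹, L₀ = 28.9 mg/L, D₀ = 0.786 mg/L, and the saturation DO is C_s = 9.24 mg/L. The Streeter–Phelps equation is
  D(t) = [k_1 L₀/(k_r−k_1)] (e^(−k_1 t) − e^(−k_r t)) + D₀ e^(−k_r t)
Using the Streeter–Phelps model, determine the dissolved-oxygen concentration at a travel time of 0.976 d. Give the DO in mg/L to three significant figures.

k_1 L₀/(k_r−k_1) = 0.428×28.9/(2.19−0.428) = 12.37/1.762 = 7.020 mg/L.
e^(−k_1 t) = e^(−0.428×0.9760) = 0.6585; e^(−k_r t) = e^(−2.19×0.9760) = 0.1180.
D = 7.020 × (0.6585 − 0.1180) + 0.786 × 0.1180 = 3.795 + 0.09271 = 3.888 mg/L.
DO = C_s − D = 9.24 − 3.888 = 5.352 mg/L.

DO ≈ 5.35 mg/L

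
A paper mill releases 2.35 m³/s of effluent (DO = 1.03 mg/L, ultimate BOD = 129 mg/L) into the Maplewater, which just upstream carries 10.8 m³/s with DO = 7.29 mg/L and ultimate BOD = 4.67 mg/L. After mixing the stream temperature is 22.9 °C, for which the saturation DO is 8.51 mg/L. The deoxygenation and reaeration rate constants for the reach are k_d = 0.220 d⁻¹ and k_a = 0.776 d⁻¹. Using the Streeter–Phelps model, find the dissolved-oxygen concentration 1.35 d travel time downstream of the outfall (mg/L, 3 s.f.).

Mixed DO = (10.8×7.29 + 2.35×1.03)/(10.8+2.35) = 81.15/13.15 = 6.171 mg/L.
Mixed L₀ = (10.8×4.67 + 2.35×129)/(13.15) = 353.6/13.15 = 26.89 mg/L.
Initial deficit D₀ = C_s − DO₀ = 8.51 − 6.171 = 2.339 mg/L.
D(1.35) = [0.220×26.89/(0.776−0.220)](e^(−0.220×1.35) − e^(−0.776×1.35)) + 2.339 e^(−0.776×1.35)
= 10.64 × (0.7430 − 0.3508) + 2.339 × 0.3508 = 4.994 mg/L.
DO = 8.51 − 4.994 = 3.516 mg/L.

DO ≈ 3.52 mg/L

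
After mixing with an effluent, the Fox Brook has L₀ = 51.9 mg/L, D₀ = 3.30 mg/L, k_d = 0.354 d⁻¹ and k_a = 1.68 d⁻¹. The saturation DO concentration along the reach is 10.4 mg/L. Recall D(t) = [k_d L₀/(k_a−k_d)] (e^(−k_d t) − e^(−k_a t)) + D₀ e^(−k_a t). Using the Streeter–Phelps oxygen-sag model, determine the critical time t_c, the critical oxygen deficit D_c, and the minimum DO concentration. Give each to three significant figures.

At the critical point dD/dt = 0, so k_d L₀ e^(−k_d t) = k_a D. Substituting D(t) from the Streeter–Phelps equation and solving for t gives
t_c = ln[(k_a/k_d)(1 − D₀(k_a−k_d)/(k_d L₀))] / (k_a−k_d).
Here k_a−k_d = 1.326 d⁻¹ and 1 − D₀(k_a−k_d)/(k_d L₀) = 1 − 3.30×1.326/(0.354×51.9) = 0.7618, so
t_c = ln(4.746 × 0.7618) / 1.326 = 1.285 / 1.326 = 0.9692 d.
D_c = (k_d/k_a) L₀ e^(−k_d t_c) = (0.354/1.68) × 51.9 × e^(−0.354×0.9692) = 0.2107 × 51.9 × 0.7096 = 7.760 mg/L.
Minimum DO = C_s − D_c = 10.4 − 7.760 = 2.640 mg/L.

t_c ≈ 0.969 d; D_c ≈ 7.76 mg/L; min DO ≈ 2.64 mg/L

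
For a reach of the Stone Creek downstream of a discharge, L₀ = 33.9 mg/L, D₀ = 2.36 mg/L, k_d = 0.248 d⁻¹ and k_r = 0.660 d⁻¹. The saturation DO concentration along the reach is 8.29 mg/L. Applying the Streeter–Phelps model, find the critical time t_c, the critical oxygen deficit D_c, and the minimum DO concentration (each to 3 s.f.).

t_c ≈ 2.08 d; D_c ≈ 7.61 mg/L; min DO ≈ 0.680 mg/L

At the critical point dD/dt = 0, so k_d L₀ e^(−k_d t) = k_r D. Substituting D(t) from the Streeter–Phelps equation and solving for t gives
t_c = ln[(k_r/k_d)(1 − D₀(k_r−k_d)/(k_d L₀))] / (k_r−k_d).
Here k_r−k_d = 0.4120 d⁻¹ and 1 − D₀(k_r−k_d)/(k_d L₀) = 1 − 2.36×0.4120/(0.248×33.9) = 0.8843, so
t_c = ln(2.661 × 0.8843) / 0.4120 = 0.8559 / 0.4120 = 2.077 d.
D_c = (k_d/k_r) L₀ e^(−k_d t_c) = (0.248/0.660) × 33.9 × e^(−0.248×2.077) = 0.3758 × 33.9 × 0.5974 = 7.610 mg/L.
Minimum DO = C_s − D_c = 8.29 − 7.610 = 0.6805 mg/L.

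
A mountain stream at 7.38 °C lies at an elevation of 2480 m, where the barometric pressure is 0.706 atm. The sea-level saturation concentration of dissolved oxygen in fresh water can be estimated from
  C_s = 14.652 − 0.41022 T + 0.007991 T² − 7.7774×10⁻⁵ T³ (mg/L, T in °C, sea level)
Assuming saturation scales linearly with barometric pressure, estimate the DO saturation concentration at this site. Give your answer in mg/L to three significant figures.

C_s ≈ 8.49 mg/L

At sea level: C_s = 14.652 − 0.41022×7.38 + 0.007991×7.38² − 7.7774×10⁻⁵×7.38³ = 12.03 mg/L.
Pressure correction: C_s' = 12.03 × 0.706 = 8.492 mg/L.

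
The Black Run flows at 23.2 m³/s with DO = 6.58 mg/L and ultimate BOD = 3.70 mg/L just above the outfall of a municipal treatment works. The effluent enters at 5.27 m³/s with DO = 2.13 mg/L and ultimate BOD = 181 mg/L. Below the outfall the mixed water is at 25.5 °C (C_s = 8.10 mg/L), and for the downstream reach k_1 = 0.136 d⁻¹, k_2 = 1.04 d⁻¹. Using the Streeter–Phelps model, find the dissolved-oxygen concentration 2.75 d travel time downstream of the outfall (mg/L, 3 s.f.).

DO ≈ 4.50 mg/L

Mixed DO = (23.2×6.58 + 5.27×2.13)/(23.2+5.27) = 163.9/28.47 = 5.756 mg/L.
Mixed L₀ = (23.2×3.70 + 5.27×181)/(28.47) = 1040/28.47 = 36.52 mg/L.
Initial deficit D₀ = C_s − DO₀ = 8.10 − 5.756 = 2.344 mg/L.
D(2.75) = [0.136×36.52/(1.04−0.136)](e^(−0.136×2.75) − e^(−1.04×2.75)) + 2.344 e^(−1.04×2.75)
= 5.494 × (0.6880 − 0.05727) + 2.344 × 0.05727 = 3.599 mg/L.
DO = 8.10 − 3.599 = 4.501 mg/L.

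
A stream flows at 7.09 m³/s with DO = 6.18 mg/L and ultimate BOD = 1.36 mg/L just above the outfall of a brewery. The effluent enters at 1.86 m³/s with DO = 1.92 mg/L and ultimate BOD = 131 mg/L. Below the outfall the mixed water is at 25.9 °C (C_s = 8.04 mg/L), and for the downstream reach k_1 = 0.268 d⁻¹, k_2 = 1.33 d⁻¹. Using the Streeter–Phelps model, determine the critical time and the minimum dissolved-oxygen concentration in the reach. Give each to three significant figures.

Mixed DO = (7.09×6.18 + 1.86×1.92)/(7.09+1.86) = 47.39/8.950 = 5.295 mg/L.
Mixed L₀ = (7.09×1.36 + 1.86×131)/(8.950) = 253.3/8.950 = 28.30 mg/L.
Initial deficit D₀ = C_s − DO₀ = 8.04 − 5.295 = 2.745 mg/L.
t_c = (1/1.062) ln[(1.33/0.268)(1 − 2.745×1.062/(0.268×28.30))] = 0.9416 × ln(3.055) = 1.052 d.
D_c = (0.268/1.33) × 28.30 × e^(−0.268×1.052) = 0.2015 × 28.30 × 0.7544 = 4.302 mg/L.
Minimum DO = 8.04 − 4.302 = 3.738 mg/L.

t_c ≈ 1.05 d; minimum DO ≈ 3.74 mg/L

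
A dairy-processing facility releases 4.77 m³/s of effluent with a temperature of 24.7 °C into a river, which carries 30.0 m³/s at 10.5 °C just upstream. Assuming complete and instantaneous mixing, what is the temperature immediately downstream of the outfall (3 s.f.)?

12.4 °C

Flow-weighted mixing: C = (Q_r C_r + Q_w C_w)/(Q_r + Q_w)
= (30.0×10.5 + 4.77×24.7)/(30.0 + 4.77) = 432.8/34.77 = 12.45 °C.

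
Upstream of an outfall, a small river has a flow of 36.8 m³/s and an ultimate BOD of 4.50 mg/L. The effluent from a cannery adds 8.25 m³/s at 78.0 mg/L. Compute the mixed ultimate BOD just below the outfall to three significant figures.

18.0 mg/L

Flow-weighted mixing: C = (Q_r C_r + Q_w C_w)/(Q_r + Q_w)
= (36.8×4.50 + 8.25×78.0)/(36.8 + 8.25) = 809.1/45.05 = 17.96 mg/L.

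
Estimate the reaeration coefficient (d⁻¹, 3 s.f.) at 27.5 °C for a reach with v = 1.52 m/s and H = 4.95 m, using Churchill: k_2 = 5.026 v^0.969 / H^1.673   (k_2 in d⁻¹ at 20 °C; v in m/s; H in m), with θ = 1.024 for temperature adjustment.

k_2 ≈ 0.620 d⁻¹

k_2(20) = 5.026 × 1.52^0.969 / 4.95^1.673 = 5.026 × 1.500 / 14.52 = 0.5192 d⁻¹.
k_2(27.5) = 0.5192 × 1.024^(27.5−20) = 0.5192 × 1.195 = 0.6203 d⁻¹.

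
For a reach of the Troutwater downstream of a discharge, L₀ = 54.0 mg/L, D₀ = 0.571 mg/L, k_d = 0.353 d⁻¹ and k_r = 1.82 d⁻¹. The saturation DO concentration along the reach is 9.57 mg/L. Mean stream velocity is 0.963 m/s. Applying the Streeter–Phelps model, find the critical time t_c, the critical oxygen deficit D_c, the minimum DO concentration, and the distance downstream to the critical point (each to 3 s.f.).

With k_r/k_d = 5.156 and 1 − D₀(k_r−k_d)/(k_d L₀) = 0.9561,
t_c = ln(5.156 × 0.9561) / (1.82 − 0.353) = ln(4.929) / 1.467 = 1.595/1.467 = 1.087 d.
L(t_c) = L₀ e^(−k_d t_c) = 54.0 × 0.6812 = 36.79 mg/L, and at the critical point k_r D_c = k_d L, so D_c = (0.353/1.82) × 36.79 = 7.135 mg/L.
Minimum DO = C_s − D_c = 9.57 − 7.135 = 2.435 mg/L.
x_c = v t_c = 0.963 m/s × 1.087 d × 86400 s/d = 90470 m ≈ 90.5 km.

t_c ≈ 1.09 d; D_c ≈ 7.14 mg/L; min DO ≈ 2.43 mg/L; x_c ≈ 90.5 km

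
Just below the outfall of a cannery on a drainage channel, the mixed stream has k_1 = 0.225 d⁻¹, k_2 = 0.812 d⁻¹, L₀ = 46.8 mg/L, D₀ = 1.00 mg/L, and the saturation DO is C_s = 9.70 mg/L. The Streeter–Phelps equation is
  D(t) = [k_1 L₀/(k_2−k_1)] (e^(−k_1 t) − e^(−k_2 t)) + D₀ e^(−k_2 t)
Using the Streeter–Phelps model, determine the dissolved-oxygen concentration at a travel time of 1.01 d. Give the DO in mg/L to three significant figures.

k_1 L₀/(k_2−k_1) = 0.225×46.8/(0.812−0.225) = 10.53/0.5870 = 17.94 mg/L.
e^(−k_1 t) = e^(−0.225×1.010) = 0.7967; e^(−k_2 t) = e^(−0.812×1.010) = 0.4404.
D = 17.94 × (0.7967 − 0.4404) + 1.00 × 0.4404 = 6.392 + 0.4404 = 6.833 mg/L.
DO = C_s − D = 9.70 − 6.833 = 2.867 mg/L.

DO ≈ 2.87 mg/L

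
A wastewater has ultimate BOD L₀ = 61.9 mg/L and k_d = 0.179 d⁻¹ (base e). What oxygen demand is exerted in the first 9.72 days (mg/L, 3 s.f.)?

y_t = L₀(1 − e^(−k_d t)) = 61.9 × (1 − e^(−0.179×9.72))
= 61.9 × (1 − 0.1755) = 61.9 × 0.8245 = 51.03 mg/L.

y ≈ 51.0 mg/L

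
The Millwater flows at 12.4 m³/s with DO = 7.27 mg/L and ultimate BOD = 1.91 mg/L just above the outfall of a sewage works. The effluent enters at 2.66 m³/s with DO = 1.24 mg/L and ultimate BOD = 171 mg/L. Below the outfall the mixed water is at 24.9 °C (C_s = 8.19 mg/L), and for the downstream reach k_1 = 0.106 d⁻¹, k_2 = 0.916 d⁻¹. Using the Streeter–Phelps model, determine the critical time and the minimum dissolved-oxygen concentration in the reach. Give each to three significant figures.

Mixed DO = (12.4×7.27 + 2.66×1.24)/(12.4+2.66) = 93.45/15.06 = 6.205 mg/L.
Mixed L₀ = (12.4×1.91 + 2.66×171)/(15.06) = 478.5/15.06 = 31.78 mg/L.
Initial deficit D₀ = C_s − DO₀ = 8.19 − 6.205 = 1.985 mg/L.
t_c = (1/0.8100) ln[(0.916/0.106)(1 − 1.985×0.8100/(0.106×31.78))] = 1.235 × ln(4.516) = 1.861 d.
D_c = (0.106/0.916) × 31.78 × e^(−0.106×1.861) = 0.1157 × 31.78 × 0.8209 = 3.019 mg/L.
Minimum DO = 8.19 − 3.019 = 5.171 mg/L.

t_c ≈ 1.86 d; minimum DO ≈ 5.17 mg/L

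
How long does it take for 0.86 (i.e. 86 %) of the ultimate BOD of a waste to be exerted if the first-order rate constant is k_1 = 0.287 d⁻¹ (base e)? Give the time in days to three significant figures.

t ≈ 6.85 d

y/L₀ = 1 − e^(−k_1 t) = 0.86 ⇒ e^(−k_1 t) = 0.140
t = −ln(0.140) / 0.287 = 1.966 / 0.287 = 6.851 d.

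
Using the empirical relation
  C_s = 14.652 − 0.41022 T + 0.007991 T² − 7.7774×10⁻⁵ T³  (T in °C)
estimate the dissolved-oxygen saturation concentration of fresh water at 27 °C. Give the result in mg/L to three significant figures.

C_s = 14.652 − 0.41022×27 + 0.007991×27² − 7.7774×10⁻⁵×27³ = 7.871 mg/L.

C_s ≈ 7.87 mg/L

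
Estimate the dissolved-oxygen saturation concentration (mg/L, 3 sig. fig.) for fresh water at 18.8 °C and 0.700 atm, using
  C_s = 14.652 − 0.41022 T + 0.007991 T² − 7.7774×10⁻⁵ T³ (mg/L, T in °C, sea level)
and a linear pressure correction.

At sea level: C_s = 14.652 − 0.41022×18.8 + 0.007991×18.8² − 7.7774×10⁻⁵×18.8³ = 9.247 mg/L.
Pressure correction: C_s' = 9.247 × 0.700 = 6.473 mg/L.

C_s ≈ 6.47 mg/L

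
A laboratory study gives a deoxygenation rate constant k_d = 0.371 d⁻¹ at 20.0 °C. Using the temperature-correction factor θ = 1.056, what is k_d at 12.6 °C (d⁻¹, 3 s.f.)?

k_d ≈ 0.248 d⁻¹

k_d(T₂) = k_d(T₁) · θ^(T₂−T₁) = 0.371 × 1.056^(12.6−20.0)
= 0.371 × 1.056^-7.40 = 0.371 × 0.6682 = 0.2479 d⁻¹.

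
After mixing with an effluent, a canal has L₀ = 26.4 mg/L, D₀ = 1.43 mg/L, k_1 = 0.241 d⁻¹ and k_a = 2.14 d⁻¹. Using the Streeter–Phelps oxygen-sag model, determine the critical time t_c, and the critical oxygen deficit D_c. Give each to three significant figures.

t_c ≈ 0.857 d; D_c ≈ 2.42 mg/L

t_c = [1/(k_a−k_1)] ln[(k_a/k_1)(1 − D₀(k_a−k_1)/(k_1 L₀))]
= [1/(2.14−0.241)] ln[(2.14/0.241)(1 − 1.43×1.899/(0.241×26.4))]
= (1/1.899) ln[8.880 × 0.5732] = 0.5266 × ln(5.090) = 0.5266 × 1.627 = 0.8569 d.
D_c = (k_1/k_a) L₀ e^(−k_1 t_c) = (0.241/2.14) × 26.4 × e^(−0.241×0.8569) = 0.1126 × 26.4 × 0.8134 = 2.418 mg/L.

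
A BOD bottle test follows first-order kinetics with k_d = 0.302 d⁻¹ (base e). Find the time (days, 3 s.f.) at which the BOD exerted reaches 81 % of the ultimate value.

t ≈ 5.50 d

y/L₀ = 1 − e^(−k_d t) = 0.81 ⇒ e^(−k_d t) = 0.190
t = −ln(0.190) / 0.302 = 1.661 / 0.302 = 5.499 d.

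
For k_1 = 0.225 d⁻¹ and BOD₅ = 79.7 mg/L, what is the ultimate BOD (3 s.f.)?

BOD₅ = L₀(1 − e^(−5k_1)) ⇒ L₀ = BOD₅ / (1 − e^(−5×0.225))
= 79.7 / (1 − 0.3247) = 79.7 / 0.6753 = 118.0 mg/L.

L₀ ≈ 118 mg/L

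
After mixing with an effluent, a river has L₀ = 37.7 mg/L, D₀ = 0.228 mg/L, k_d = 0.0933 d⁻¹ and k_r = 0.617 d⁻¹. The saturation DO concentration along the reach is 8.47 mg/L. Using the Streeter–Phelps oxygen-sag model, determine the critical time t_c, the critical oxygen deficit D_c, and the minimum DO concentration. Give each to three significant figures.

t_c ≈ 3.54 d; D_c ≈ 4.10 mg/L; min DO ≈ 4.37 mg/L

At the critical point dD/dt = 0, so k_d L₀ e^(−k_d t) = k_r D. Substituting D(t) from the Streeter–Phelps equation and solving for t gives
t_c = ln[(k_r/k_d)(1 − D₀(k_r−k_d)/(k_d L₀))] / (k_r−k_d).
Here k_r−k_d = 0.5237 d⁻¹ and 1 − D₀(k_r−k_d)/(k_d L₀) = 1 − 0.228×0.5237/(0.0933×37.7) = 0.9661, so
t_c = ln(6.613 × 0.9661) / 0.5237 = 1.855 / 0.5237 = 3.541 d.
D_c = (k_d/k_r) L₀ e^(−k_d t_c) = (0.0933/0.617) × 37.7 × e^(−0.0933×3.541) = 0.1512 × 37.7 × 0.7186 = 4.097 mg/L.
Minimum DO = C_s − D_c = 8.47 − 4.097 = 4.373 mg/L.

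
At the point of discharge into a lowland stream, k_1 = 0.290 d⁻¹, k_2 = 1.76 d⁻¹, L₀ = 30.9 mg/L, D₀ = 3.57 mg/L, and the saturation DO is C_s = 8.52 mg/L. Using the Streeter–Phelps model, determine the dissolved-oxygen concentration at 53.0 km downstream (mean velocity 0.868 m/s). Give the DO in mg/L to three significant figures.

DO ≈ 4.28 mg/L

Travel time t = x/v = 53.0 km / (0.868 m/s) = 53000 m / 0.868 m/s = 61060 s = 0.7067 d.
k_1 L₀/(k_2−k_1) = 0.290×30.9/(1.76−0.290) = 8.961/1.470 = 6.096 mg/L.
e^(−k_1 t) = e^(−0.290×0.7067) = 0.8147; e^(−k_2 t) = e^(−1.76×0.7067) = 0.2883.
D = 6.096 × (0.8147 − 0.2883) + 3.57 × 0.2883 = 3.209 + 1.029 = 4.238 mg/L.
DO = C_s − D = 8.52 − 4.238 = 4.282 mg/L.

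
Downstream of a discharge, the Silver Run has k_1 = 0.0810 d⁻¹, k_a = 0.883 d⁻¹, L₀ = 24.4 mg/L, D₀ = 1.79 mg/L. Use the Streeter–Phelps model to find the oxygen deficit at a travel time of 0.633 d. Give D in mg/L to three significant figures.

D ≈ 1.96 mg/L

k_1 L₀/(k_a−k_1) = 0.0810×24.4/(0.883−0.0810) = 1.976/0.8020 = 2.464 mg/L.
e^(−k_1 t) = e^(−0.0810×0.6330) = 0.9500; e^(−k_a t) = e^(−0.883×0.6330) = 0.5718.
D = 2.464 × (0.9500 − 0.5718) + 1.79 × 0.5718 = 0.9320 + 1.024 = 1.956 mg/L.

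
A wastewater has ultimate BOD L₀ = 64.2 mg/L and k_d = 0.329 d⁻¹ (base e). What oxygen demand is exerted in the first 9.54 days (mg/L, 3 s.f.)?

y ≈ 61.4 mg/L

y_t = L₀(1 − e^(−k_d t)) = 64.2 × (1 − e^(−0.329×9.54))
= 64.2 × (1 − 0.04334) = 64.2 × 0.9567 = 61.42 mg/L.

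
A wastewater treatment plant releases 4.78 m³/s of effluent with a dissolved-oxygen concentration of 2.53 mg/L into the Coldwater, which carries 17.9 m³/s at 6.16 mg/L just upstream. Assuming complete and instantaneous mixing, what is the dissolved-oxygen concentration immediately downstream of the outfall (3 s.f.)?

5.39 mg/L

Flow-weighted mixing: C = (Q_r C_r + Q_w C_w)/(Q_r + Q_w)
= (17.9×6.16 + 4.78×2.53)/(17.9 + 4.78) = 122.4/22.68 = 5.395 mg/L.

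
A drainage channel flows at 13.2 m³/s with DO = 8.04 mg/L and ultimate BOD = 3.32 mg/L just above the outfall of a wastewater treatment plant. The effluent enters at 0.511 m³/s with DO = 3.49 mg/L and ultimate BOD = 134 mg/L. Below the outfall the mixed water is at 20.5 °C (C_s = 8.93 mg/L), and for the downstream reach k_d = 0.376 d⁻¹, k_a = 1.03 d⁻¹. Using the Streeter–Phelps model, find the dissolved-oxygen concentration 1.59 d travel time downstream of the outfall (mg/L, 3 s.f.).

DO ≈ 7.05 mg/L

Mixed DO = (13.2×8.04 + 0.511×3.49)/(13.2+0.511) = 107.9/13.71 = 7.870 mg/L.
Mixed L₀ = (13.2×3.32 + 0.511×134)/(13.71) = 112.3/13.71 = 8.190 mg/L.
Initial deficit D₀ = C_s − DO₀ = 8.93 − 7.870 = 1.060 mg/L.
D(1.59) = [0.376×8.190/(1.03−0.376)](e^(−0.376×1.59) − e^(−1.03×1.59)) + 1.060 e^(−1.03×1.59)
= 4.709 × (0.5500 − 0.1944) + 1.060 × 0.1944 = 1.880 mg/L.
DO = 8.93 − 1.880 = 7.050 mg/L.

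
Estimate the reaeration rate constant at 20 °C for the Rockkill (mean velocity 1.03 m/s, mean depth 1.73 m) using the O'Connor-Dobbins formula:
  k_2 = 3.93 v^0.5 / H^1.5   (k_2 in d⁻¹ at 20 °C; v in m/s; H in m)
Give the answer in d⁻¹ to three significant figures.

k_2 = 3.93 × 1.03^0.5 / 1.73^1.5 = 3.93 × 1.015 / 2.275 = 1.753 d⁻¹.

k_2 ≈ 1.75 d⁻¹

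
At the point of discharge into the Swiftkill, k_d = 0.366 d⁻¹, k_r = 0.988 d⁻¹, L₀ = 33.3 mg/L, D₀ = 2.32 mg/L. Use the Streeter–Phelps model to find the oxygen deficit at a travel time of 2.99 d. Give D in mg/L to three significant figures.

k_d L₀/(k_r−k_d) = 0.366×33.3/(0.988−0.366) = 12.19/0.6220 = 19.59 mg/L.
e^(−k_d t) = e^(−0.366×2.990) = 0.3348; e^(−k_r t) = e^(−0.988×2.990) = 0.05212.
D = 19.59 × (0.3348 − 0.05212) + 2.32 × 0.05212 = 5.538 + 0.1209 = 5.659 mg/L.

D ≈ 5.66 mg/L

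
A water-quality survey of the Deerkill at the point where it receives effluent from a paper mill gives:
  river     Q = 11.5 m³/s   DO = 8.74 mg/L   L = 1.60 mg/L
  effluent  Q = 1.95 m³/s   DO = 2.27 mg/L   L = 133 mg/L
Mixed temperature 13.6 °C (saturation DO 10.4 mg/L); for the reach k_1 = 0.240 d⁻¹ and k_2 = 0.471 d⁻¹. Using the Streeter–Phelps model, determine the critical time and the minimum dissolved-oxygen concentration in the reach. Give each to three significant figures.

Mixed DO = (11.5×8.74 + 1.95×2.27)/(11.5+1.95) = 104.9/13.45 = 7.802 mg/L.
Mixed L₀ = (11.5×1.60 + 1.95×133)/(13.45) = 277.7/13.45 = 20.65 mg/L.
Initial deficit D₀ = C_s − DO₀ = 10.4 − 7.802 = 2.598 mg/L.
t_c = (1/0.2310) ln[(0.471/0.240)(1 − 2.598×0.2310/(0.240×20.65))] = 4.329 × ln(1.725) = 2.360 d.
D_c = (0.240/0.471) × 20.65 × e^(−0.240×2.360) = 0.5096 × 20.65 × 0.5676 = 5.972 mg/L.
Minimum DO = 10.4 − 5.972 = 4.428 mg/L.

t_c ≈ 2.36 d; minimum DO ≈ 4.43 mg/L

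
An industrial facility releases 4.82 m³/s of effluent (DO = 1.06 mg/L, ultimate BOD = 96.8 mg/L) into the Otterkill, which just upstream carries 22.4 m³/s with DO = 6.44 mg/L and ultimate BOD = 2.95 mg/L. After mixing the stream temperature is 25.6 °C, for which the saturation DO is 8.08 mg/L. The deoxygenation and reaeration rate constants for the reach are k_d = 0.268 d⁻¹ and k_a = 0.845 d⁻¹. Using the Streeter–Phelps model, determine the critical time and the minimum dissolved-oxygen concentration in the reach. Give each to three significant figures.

Mixed DO = (22.4×6.44 + 4.82×1.06)/(22.4+4.82) = 149.4/27.22 = 5.487 mg/L.
Mixed L₀ = (22.4×2.95 + 4.82×96.8)/(27.22) = 532.7/27.22 = 19.57 mg/L.
Initial deficit D₀ = C_s − DO₀ = 8.08 − 5.487 = 2.593 mg/L.
t_c = (1/0.5770) ln[(0.845/0.268)(1 − 2.593×0.5770/(0.268×19.57))] = 1.733 × ln(2.254) = 1.408 d.
D_c = (0.268/0.845) × 19.57 × e^(−0.268×1.408) = 0.3172 × 19.57 × 0.6856 = 4.255 mg/L.
Minimum DO = 8.08 − 4.255 = 3.825 mg/L.

t_c ≈ 1.41 d; minimum DO ≈ 3.82 mg/L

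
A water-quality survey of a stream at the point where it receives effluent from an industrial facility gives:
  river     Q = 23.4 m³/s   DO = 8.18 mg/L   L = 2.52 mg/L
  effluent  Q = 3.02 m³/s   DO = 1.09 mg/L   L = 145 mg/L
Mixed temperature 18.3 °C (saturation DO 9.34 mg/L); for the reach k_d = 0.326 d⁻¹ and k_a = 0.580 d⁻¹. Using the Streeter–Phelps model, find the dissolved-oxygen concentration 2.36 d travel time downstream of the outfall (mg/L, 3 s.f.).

Mixed DO = (23.4×8.18 + 3.02×1.09)/(23.4+3.02) = 194.7/26.42 = 7.370 mg/L.
Mixed L₀ = (23.4×2.52 + 3.02×145)/(26.42) = 496.9/26.42 = 18.81 mg/L.
Initial deficit D₀ = C_s − DO₀ = 9.34 − 7.370 = 1.970 mg/L.
D(2.36) = [0.326×18.81/(0.580−0.326)](e^(−0.326×2.36) − e^(−0.580×2.36)) + 1.970 e^(−0.580×2.36)
= 24.14 × (0.4633 − 0.2544) + 1.970 × 0.2544 = 5.544 mg/L.
DO = 9.34 − 5.544 = 3.796 mg/L.

DO ≈ 3.80 mg/L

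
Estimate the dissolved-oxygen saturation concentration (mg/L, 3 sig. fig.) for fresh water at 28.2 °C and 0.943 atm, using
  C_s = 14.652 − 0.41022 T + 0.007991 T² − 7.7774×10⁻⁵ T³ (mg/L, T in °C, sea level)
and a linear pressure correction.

At sea level: C_s = 14.652 − 0.41022×28.2 + 0.007991×28.2² − 7.7774×10⁻⁵×28.2³ = 7.694 mg/L.
Pressure correction: C_s' = 7.694 × 0.943 = 7.256 mg/L.

C_s ≈ 7.26 mg/L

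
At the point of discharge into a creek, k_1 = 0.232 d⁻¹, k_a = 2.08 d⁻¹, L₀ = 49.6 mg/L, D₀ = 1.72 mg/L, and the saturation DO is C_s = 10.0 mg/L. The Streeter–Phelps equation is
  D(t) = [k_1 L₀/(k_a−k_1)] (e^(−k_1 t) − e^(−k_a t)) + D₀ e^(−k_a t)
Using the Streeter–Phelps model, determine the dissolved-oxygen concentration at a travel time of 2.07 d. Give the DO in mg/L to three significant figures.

DO ≈ 6.21 mg/L

k_1 L₀/(k_a−k_1) = 0.232×49.6/(2.08−0.232) = 11.51/1.848 = 6.227 mg/L.
e^(−k_1 t) = e^(−0.232×2.070) = 0.6186; e^(−k_a t) = e^(−2.08×2.070) = 0.01349.
D = 6.227 × (0.6186 − 0.01349) + 1.72 × 0.01349 = 3.768 + 0.02321 = 3.791 mg/L.
DO = C_s − D = 10.0 − 3.791 = 6.209 mg/L.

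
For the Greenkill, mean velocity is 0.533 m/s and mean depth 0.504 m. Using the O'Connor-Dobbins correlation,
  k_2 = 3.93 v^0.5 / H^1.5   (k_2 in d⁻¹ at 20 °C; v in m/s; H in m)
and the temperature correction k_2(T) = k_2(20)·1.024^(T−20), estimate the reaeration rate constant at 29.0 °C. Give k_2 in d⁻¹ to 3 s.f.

k_2 ≈ 9.93 d⁻¹

k_2(20) = 3.93 × 0.533^0.5 / 0.504^1.5 = 3.93 × 0.7301 / 0.3578 = 8.019 d⁻¹.
k_2(29.0) = 8.019 × 1.024^(29.0−20) = 8.019 × 1.238 = 9.927 d⁻¹.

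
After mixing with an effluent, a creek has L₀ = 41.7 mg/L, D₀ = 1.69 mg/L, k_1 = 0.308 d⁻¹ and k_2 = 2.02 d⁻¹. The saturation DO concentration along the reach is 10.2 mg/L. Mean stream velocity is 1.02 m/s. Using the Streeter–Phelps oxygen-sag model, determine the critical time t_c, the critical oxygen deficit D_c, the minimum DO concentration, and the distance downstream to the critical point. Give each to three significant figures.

With k_2/k_1 = 6.558 and 1 − D₀(k_2−k_1)/(k_1 L₀) = 0.7747,
t_c = ln(6.558 × 0.7747) / (2.02 − 0.308) = ln(5.081) / 1.712 = 1.626/1.712 = 0.9495 d.
L(t_c) = L₀ e^(−k_1 t_c) = 41.7 × 0.7464 = 31.13 mg/L, and at the critical point k_2 D_c = k_1 L, so D_c = (0.308/2.02) × 31.13 = 4.746 mg/L.
Minimum DO = C_s − D_c = 10.2 − 4.746 = 5.454 mg/L.
x_c = v t_c = 1.02 m/s × 0.9495 d × 86400 s/d = 83680 m ≈ 83.7 km.

t_c ≈ 0.949 d; D_c ≈ 4.75 mg/L; min DO ≈ 5.45 mg/L; x_c ≈ 83.7 km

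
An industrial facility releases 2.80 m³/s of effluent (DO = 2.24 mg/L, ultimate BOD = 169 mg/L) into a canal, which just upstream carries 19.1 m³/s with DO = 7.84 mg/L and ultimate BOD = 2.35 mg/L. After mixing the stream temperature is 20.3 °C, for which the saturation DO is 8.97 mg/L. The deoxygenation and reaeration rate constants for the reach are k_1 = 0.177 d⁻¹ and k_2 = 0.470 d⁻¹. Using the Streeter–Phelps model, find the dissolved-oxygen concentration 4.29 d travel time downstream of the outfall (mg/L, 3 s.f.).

Mixed DO = (19.1×7.84 + 2.80×2.24)/(19.1+2.80) = 156.0/21.90 = 7.124 mg/L.
Mixed L₀ = (19.1×2.35 + 2.80×169)/(21.90) = 518.1/21.90 = 23.66 mg/L.
Initial deficit D₀ = C_s − DO₀ = 8.97 − 7.124 = 1.846 mg/L.
D(4.29) = [0.177×23.66/(0.470−0.177)](e^(−0.177×4.29) − e^(−0.470×4.29)) + 1.846 e^(−0.470×4.29)
= 14.29 × (0.4680 − 0.1331) + 1.846 × 0.1331 = 5.031 mg/L.
DO = 8.97 − 5.031 = 3.939 mg/L.

DO ≈ 3.94 mg/L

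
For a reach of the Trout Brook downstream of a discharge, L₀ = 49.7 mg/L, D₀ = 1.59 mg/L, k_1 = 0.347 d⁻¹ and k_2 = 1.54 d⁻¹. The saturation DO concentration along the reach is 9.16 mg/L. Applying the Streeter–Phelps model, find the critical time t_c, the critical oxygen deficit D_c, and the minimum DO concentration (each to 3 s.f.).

With k_2/k_1 = 4.438 and 1 − D₀(k_2−k_1)/(k_1 L₀) = 0.8900,
t_c = ln(4.438 × 0.8900) / (1.54 − 0.347) = ln(3.950) / 1.193 = 1.374/1.193 = 1.151 d.
L(t_c) = L₀ e^(−k_1 t_c) = 49.7 × 0.6706 = 33.33 mg/L, and at the critical point k_2 D_c = k_1 L, so D_c = (0.347/1.54) × 33.33 = 7.510 mg/L.
Minimum DO = C_s − D_c = 9.16 − 7.510 = 1.650 mg/L.

t_c ≈ 1.15 d; D_c ≈ 7.51 mg/L; min DO ≈ 1.65 mg/L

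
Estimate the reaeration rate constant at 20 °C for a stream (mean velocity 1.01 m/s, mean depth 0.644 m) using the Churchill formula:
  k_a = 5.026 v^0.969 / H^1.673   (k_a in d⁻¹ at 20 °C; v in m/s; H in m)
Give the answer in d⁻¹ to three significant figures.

k_a = 5.026 × 1.01^0.969 / 0.644^1.673 = 5.026 × 1.010 / 0.4789 = 10.60 d⁻¹.

k_a ≈ 10.6 d⁻¹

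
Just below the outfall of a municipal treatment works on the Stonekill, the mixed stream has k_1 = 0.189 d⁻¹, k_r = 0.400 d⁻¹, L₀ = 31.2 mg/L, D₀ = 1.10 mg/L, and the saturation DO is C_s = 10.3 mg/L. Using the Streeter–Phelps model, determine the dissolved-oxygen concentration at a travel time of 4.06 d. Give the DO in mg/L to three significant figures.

k_1 L₀/(k_r−k_1) = 0.189×31.2/(0.400−0.189) = 5.897/0.2110 = 27.95 mg/L.
e^(−k_1 t) = e^(−0.189×4.060) = 0.4642; e^(−k_r t) = e^(−0.400×4.060) = 0.1971.
D = 27.95 × (0.4642 − 0.1971) + 1.10 × 0.1971 = 7.466 + 0.2168 = 7.682 mg/L.
DO = C_s − D = 10.3 − 7.682 = 2.618 mg/L.

DO ≈ 2.62 mg/L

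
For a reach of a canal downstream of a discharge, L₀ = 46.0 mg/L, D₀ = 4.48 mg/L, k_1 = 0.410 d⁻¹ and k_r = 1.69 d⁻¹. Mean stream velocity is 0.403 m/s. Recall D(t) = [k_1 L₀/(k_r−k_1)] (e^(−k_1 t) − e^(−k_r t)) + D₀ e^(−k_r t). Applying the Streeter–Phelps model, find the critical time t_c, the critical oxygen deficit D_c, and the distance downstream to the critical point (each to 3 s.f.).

t_c ≈ 0.823 d; D_c ≈ 7.96 mg/L; x_c ≈ 28.7 km

With k_r/k_1 = 4.122 and 1 − D₀(k_r−k_1)/(k_1 L₀) = 0.6959,
t_c = ln(4.122 × 0.6959) / (1.69 − 0.410) = ln(2.869) / 1.280 = 1.054/1.280 = 0.8233 d.
D_c = (k_1/k_r) L₀ e^(−k_1 t_c) = (0.410/1.69) × 46.0 × e^(−0.410×0.8233) = 0.2426 × 46.0 × 0.7135 = 7.963 mg/L.
x_c = v t_c = 0.403 m/s × 0.8233 d × 86400 s/d = 28670 m ≈ 28.7 km.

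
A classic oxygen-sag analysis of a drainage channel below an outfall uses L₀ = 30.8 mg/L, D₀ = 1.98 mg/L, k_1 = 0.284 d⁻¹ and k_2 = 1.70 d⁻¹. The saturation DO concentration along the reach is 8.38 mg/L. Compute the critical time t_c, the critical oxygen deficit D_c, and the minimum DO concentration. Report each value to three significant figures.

t_c = [1/(k_2−k_1)] ln[(k_2/k_1)(1 − D₀(k_2−k_1)/(k_1 L₀))]
= [1/(1.70−0.284)] ln[(1.70/0.284)(1 − 1.98×1.416/(0.284×30.8))]
= (1/1.416) ln[5.986 × 0.6795] = 0.7062 × ln(4.067) = 0.7062 × 1.403 = 0.9908 d.
L(t_c) = L₀ e^(−k_1 t_c) = 30.8 × 0.7547 = 23.25 mg/L, and at the critical point k_2 D_c = k_1 L, so D_c = (0.284/1.70) × 23.25 = 3.883 mg/L.
Minimum DO = C_s − D_c = 8.38 − 3.883 = 4.497 mg/L.

t_c ≈ 0.991 d; D_c ≈ 3.88 mg/L; min DO ≈ 4.50 mg/L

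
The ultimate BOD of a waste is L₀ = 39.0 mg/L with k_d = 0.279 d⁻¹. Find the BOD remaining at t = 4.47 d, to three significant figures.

L ≈ 11.2 mg/L

L_t = L₀ e^(−k_d t) = 39.0 × e^(−0.279×4.47) = 39.0 × 0.2873 = 11.21 mg/L.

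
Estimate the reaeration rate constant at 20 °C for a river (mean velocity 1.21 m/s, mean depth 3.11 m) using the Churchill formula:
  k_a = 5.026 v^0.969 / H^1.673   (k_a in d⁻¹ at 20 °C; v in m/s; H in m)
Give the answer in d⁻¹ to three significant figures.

k_a ≈ 0.906 d⁻¹

k_a = 5.026 × 1.21^0.969 / 3.11^1.673 = 5.026 × 1.203 / 6.674 = 0.9058 d⁻¹.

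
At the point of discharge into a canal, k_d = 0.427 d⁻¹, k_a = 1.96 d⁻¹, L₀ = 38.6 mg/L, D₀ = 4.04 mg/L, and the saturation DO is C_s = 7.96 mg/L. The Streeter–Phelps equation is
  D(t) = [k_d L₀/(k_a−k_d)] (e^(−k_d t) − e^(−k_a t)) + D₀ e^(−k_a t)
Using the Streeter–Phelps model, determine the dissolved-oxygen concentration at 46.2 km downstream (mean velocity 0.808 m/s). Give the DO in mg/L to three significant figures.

Travel time t = x/v = 46.2 km / (0.808 m/s) = 46200 m / 0.808 m/s = 57180 s = 0.6618 d.
k_d L₀/(k_a−k_d) = 0.427×38.6/(1.96−0.427) = 16.48/1.533 = 10.75 mg/L.
e^(−k_d t) = e^(−0.427×0.6618) = 0.7538; e^(−k_a t) = e^(−1.96×0.6618) = 0.2733.
D = 10.75 × (0.7538 − 0.2733) + 4.04 × 0.2733 = 5.166 + 1.104 = 6.270 mg/L.
DO = C_s − D = 7.96 − 6.270 = 1.690 mg/L.

DO ≈ 1.69 mg/L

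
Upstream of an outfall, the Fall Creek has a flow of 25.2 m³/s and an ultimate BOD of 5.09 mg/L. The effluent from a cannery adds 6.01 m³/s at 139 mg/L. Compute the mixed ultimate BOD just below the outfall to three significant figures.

Flow-weighted mixing: C = (Q_r C_r + Q_w C_w)/(Q_r + Q_w)
= (25.2×5.09 + 6.01×139)/(25.2 + 6.01) = 963.7/31.21 = 30.88 mg/L.

30.9 mg/L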